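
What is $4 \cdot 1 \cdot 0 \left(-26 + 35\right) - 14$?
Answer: $-14$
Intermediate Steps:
$4 \cdot 1 \cdot 0 \left(-26 + 35\right) - 14 = 4 \cdot 0 \cdot 9 - 14 = 0 \cdot 9 - 14 = 0 - 14 = -14$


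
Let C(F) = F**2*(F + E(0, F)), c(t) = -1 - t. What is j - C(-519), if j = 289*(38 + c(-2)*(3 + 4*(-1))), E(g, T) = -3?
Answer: 140617135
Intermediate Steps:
C(F) = F**2*(-3 + F) (C(F) = F**2*(F - 3) = F**2*(-3 + F))
j = 10693 (j = 289*(38 + (-1 - 1*(-2))*(3 + 4*(-1))) = 289*(38 + (-1 + 2)*(3 - 4)) = 289*(38 + 1*(-1)) = 289*(38 - 1) = 289*37 = 10693)
j - C(-519) = 10693 - (-519)**2*(-3 - 519) = 10693 - 269361*(-522) = 10693 - 1*(-140606442) = 10693 + 140606442 = 140617135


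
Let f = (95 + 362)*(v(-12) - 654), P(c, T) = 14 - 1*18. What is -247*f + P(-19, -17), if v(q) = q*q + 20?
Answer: 55310706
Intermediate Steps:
v(q) = 20 + q² (v(q) = q² + 20 = 20 + q²)
P(c, T) = -4 (P(c, T) = 14 - 18 = -4)
f = -223930 (f = (95 + 362)*((20 + (-12)²) - 654) = 457*((20 + 144) - 654) = 457*(164 - 654) = 457*(-490) = -223930)
-247*f + P(-19, -17) = -247*(-223930) - 4 = 55310710 - 4 = 55310706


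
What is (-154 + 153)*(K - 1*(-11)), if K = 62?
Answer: -73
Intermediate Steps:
(-154 + 153)*(K - 1*(-11)) = (-154 + 153)*(62 - 1*(-11)) = -(62 + 11) = -1*73 = -73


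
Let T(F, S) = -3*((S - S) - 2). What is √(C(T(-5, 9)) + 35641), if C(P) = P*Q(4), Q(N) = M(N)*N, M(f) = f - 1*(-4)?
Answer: √35833 ≈ 189.30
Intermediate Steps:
M(f) = 4 + f (M(f) = f + 4 = 4 + f)
Q(N) = N*(4 + N) (Q(N) = (4 + N)*N = N*(4 + N))
T(F, S) = 6 (T(F, S) = -3*(0 - 2) = -3*(-2) = 6)
C(P) = 32*P (C(P) = P*(4*(4 + 4)) = P*(4*8) = P*32 = 32*P)
√(C(T(-5, 9)) + 35641) = √(32*6 + 35641) = √(192 + 35641) = √35833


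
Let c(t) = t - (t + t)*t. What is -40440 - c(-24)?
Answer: -39264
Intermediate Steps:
c(t) = t - 2*t**2 (c(t) = t - 2*t*t = t - 2*t**2)
-40440 - c(-24) = -40440 - (-24)*(1 - 2*(-24)) = -40440 - (-24)*(1 + 48) = -40440 - (-24)*49 = -40440 - 1*(-1176) = -40440 + 1176 = -39264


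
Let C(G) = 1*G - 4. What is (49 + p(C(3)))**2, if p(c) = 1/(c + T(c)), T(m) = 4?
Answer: 21904/9 ≈ 2433.8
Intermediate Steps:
C(G) = -4 + G (C(G) = G - 4 = -4 + G)
p(c) = 1/(4 + c) (p(c) = 1/(c + 4) = 1/(4 + c))
(49 + p(C(3)))**2 = (49 + 1/(4 + (-4 + 3)))**2 = (49 + 1/(4 - 1))**2 = (49 + 1/3)**2 = (148/3)**2 = 21904/9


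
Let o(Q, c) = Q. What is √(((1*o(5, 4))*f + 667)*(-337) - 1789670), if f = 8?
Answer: I*√2027929 ≈ 1424.1*I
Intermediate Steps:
√(((1*o(5, 4))*f + 667)*(-337) - 1789670) = √(((1*5)*8 + 667)*(-337) - 1789670) = √((5*8 + 667)*(-337) - 1789670) = √((40 + 667)*(-337) - 1789670) = √(707*(-337) - 1789670) = √(-238259 - 1789670) = √(-2027929) = I*√2027929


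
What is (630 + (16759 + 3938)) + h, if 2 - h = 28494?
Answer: -7165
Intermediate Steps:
h = -28492 (h = 2 - 1*28494 = 2 - 28494 = -28492)
(630 + (16759 + 3938)) + h = (630 + (16759 + 3938)) - 28492 = (630 + 20697) - 28492 = 21327 - 28492 = -7165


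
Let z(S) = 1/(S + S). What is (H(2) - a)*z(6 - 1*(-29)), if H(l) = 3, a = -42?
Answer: 9/14 ≈ 0.64286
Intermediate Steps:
z(S) = 1/(2*S)
(H(2) - a)*z(6 - 1*(-29)) = (3 - 1*(-42))*(1/(2*(6 - 1*(-29)))) = (3 + 42)*(1/(2*(6 + 29))) = 45*((½)/35) = 45*((½)*(1/35)) = 45*(1/70) = 9/14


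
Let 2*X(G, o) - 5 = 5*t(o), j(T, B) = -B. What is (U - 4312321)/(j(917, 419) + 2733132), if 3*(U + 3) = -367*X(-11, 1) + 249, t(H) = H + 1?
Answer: -8626317/5465426 ≈ -1.5783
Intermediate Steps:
t(H) = 1 + H
X(G, o) = 5 + 5*o/2 (X(G, o) = 5/2 + (5*(1 + o))/2 = 5/2 + (5 + 5*o)/2 = 5/2 + (5/2 + 5*o/2) = 5 + 5*o/2)
U = -1675/2 (U = -3 + (-367*(5 + (5/2)*1) + 249)/3 = -3 + (-367*(5 + 5/2) + 249)/3 = -3 + (-367*15/2 + 249)/3 = -3 + (-5505/2 + 249)/3 = -3 + (1/3)*(-5007/2) = -3 - 1669/2 = -1675/2 ≈ -837.50)
(U - 4312321)/(j(917, 419) + 2733132) = (-1675/2 - 4312321)/(-1*419 + 2733132) = -8626317/(2*(-419 + 2733132)) = -8626317/2/2732713 = -8626317/2*1/2732713 = -8626317/5465426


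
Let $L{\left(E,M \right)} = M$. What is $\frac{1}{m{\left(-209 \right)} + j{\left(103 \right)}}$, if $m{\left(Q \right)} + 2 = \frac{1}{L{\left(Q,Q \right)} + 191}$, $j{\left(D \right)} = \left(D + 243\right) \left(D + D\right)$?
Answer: $\frac{18}{1282931} \approx 1.403 \cdot 10^{-5}$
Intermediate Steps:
$j{\left(D \right)} = 2 D \left(243 + D\right)$ ($j{\left(D \right)} = \left(243 + D\right) 2 D = 2 D \left(243 + D\right)$)
$m{\left(Q \right)} = -2 + \frac{1}{191 + Q}$ ($m{\left(Q \right)} = -2 + \frac{1}{Q + 191} = -2 + \frac{1}{191 + Q}$)
$\frac{1}{m{\left(-209 \right)} + j{\left(103 \right)}} = \frac{1}{\frac{-381 - -418}{191 - 209} + 2 \cdot 103 \left(243 + 103\right)} = \frac{1}{\frac{-381 + 418}{-18} + 2 \cdot 103 \cdot 346} = \frac{1}{\left(- \frac{1}{18}\right) 37 + 71276} = \frac{1}{- \frac{37}{18} + 71276} = \frac{1}{\frac{1282931}{18}} = \frac{18}{1282931}$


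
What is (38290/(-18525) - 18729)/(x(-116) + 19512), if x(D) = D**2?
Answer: -69398603/122146440 ≈ -0.56816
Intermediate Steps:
(38290/(-18525) - 18729)/(x(-116) + 19512) = (38290/(-18525) - 18729)/((-116)**2 + 19512) = (38290*(-1/18525) - 18729)/(13456 + 19512) = (-7658/3705 - 18729)/32968 = -69398603/3705*1/32968 = -69398603/122146440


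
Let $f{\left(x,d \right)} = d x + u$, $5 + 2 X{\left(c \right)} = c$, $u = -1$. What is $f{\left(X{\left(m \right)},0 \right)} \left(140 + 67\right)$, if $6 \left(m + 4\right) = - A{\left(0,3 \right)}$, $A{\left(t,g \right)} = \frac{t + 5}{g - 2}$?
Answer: $-207$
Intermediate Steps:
$A{\left(t,g \right)} = \frac{5 + t}{-2 + g}$
$m = - \frac{29}{6}$ ($m = -4 + \frac{\left(-1\right) \frac{5 + 0}{-2 + 3}}{6} = -4 + \frac{\left(-1\right) 1^{-1} \cdot 5}{6} = -4 + \frac{\left(-1\right) 1 \cdot 5}{6} = -4 + \frac{\left(-1\right) 5}{6} = -4 + \frac{1}{6} \left(-5\right) = -4 - \frac{5}{6} = - \frac{29}{6} \approx -4.8333$)
$X{\left(c \right)} = - \frac{5}{2} + \frac{c}{2}$
$f{\left(x,d \right)} = -1 + d x$ ($f{\left(x,d \right)} = d x - 1 = -1 + d x$)
$f{\left(X{\left(m \right)},0 \right)} \left(140 + 67\right) = \left(-1 + 0 \left(- \frac{5}{2} + \frac{1}{2} \left(- \frac{29}{6}\right)\right)\right) \left(140 + 67\right) = \left(-1 + 0 \left(- \frac{5}{2} - \frac{29}{12}\right)\right) 207 = \left(-1 + 0 \left(- \frac{59}{12}\right)\right) 207 = \left(-1 + 0\right) 207 = \left(-1\right) 207 = -207$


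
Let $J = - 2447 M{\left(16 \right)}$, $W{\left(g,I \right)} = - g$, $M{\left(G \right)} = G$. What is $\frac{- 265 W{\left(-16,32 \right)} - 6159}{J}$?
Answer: $\frac{10399}{39152} \approx 0.26561$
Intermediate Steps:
$J = -39152$ ($J = \left(-2447\right) 16 = -39152$)
$\frac{- 265 W{\left(-16,32 \right)} - 6159}{J} = \frac{- 265 \left(\left(-1\right) \left(-16\right)\right) - 6159}{-39152} = \left(\left(-265\right) 16 - 6159\right) \left(- \frac{1}{39152}\right) = \left(-4240 - 6159\right) \left(- \frac{1}{39152}\right) = \left(-10399\right) \left(- \frac{1}{39152}\right) = \frac{10399}{39152}$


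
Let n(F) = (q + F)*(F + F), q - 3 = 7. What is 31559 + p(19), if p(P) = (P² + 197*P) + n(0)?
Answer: 35663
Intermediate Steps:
q = 10 (q = 3 + 7 = 10)
n(F) = 2*F*(10 + F) (n(F) = (10 + F)*(F + F) = (10 + F)*(2*F) = 2*F*(10 + F))
p(P) = P² + 197*P (p(P) = (P² + 197*P) + 2*0*(10 + 0) = (P² + 197*P) + 2*0*10 = (P² + 197*P) + 0 = P² + 197*P)
31559 + p(19) = 31559 + 19*(197 + 19) = 31559 + 19*216 = 31559 + 4104 = 35663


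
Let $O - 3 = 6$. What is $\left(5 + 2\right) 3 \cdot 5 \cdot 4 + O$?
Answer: $429$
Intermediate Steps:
$O = 9$ ($O = 3 + 6 = 9$)
$\left(5 + 2\right) 3 \cdot 5 \cdot 4 + O = \left(5 + 2\right) 3 \cdot 5 \cdot 4 + 9 = 7 \cdot 3 \cdot 20 + 9 = 21 \cdot 20 + 9 = 420 + 9 = 429$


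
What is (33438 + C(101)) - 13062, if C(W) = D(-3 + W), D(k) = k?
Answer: 20474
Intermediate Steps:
C(W) = -3 + W
(33438 + C(101)) - 13062 = (33438 + (-3 + 101)) - 13062 = (33438 + 98) - 13062 = 33536 - 13062 = 20474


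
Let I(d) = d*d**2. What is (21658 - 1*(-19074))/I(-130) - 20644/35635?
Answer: -2340317641/3914504750 ≈ -0.59786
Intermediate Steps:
I(d) = d**3
(21658 - 1*(-19074))/I(-130) - 20644/35635 = (21658 - 1*(-19074))/((-130)**3) - 20644/35635 = (21658 + 19074)/(-2197000) - 20644*1/35635 = 40732*(-1/2197000) - 20644/35635 = -10183/549250 - 20644/35635 = -2340317641/3914504750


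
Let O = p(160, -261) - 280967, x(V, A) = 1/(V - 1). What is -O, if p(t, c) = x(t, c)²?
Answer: 7103126726/25281 ≈ 2.8097e+5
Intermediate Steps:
x(V, A) = 1/(-1 + V)
p(t, c) = (-1 + t)⁻² (p(t, c) = (1/(-1 + t))² = (-1 + t)⁻²)
O = -7103126726/25281 (O = (-1 + 160)⁻² - 280967 = 159⁻² - 280967 = 1/25281 - 280967 = -7103126726/25281 ≈ -2.8097e+5)
-O = -1*(-7103126726/25281) = 7103126726/25281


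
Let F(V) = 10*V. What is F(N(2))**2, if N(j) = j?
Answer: 400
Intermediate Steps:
F(N(2))**2 = (10*2)**2 = 20**2 = 400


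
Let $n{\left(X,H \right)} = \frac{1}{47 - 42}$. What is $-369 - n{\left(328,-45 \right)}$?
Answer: $- \frac{1846}{5} \approx -369.2$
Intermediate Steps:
$n{\left(X,H \right)} = \frac{1}{5}$
$-369 - n{\left(328,-45 \right)} = -369 - \frac{1}{5} = - \frac{1846}{5}$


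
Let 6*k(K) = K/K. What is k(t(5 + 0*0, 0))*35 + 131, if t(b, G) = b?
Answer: 821/6 ≈ 136.83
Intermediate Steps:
k(K) = ⅙ (k(K) = (K/K)/6 = (⅙)*1 = ⅙)
k(t(5 + 0*0, 0))*35 + 131 = (⅙)*35 + 131 = 35/6 + 131 = 821/6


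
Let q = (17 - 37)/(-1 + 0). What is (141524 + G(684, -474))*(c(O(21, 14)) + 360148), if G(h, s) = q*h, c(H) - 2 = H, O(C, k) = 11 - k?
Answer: 55896254988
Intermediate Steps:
q = 20 (q = -20/(-1) = -20*(-1) = 20)
c(H) = 2 + H
G(h, s) = 20*h
(141524 + G(684, -474))*(c(O(21, 14)) + 360148) = (141524 + 20*684)*((2 + (11 - 1*14)) + 360148) = (141524 + 13680)*((2 + (11 - 14)) + 360148) = 155204*((2 - 3) + 360148) = 155204*(-1 + 360148) = 155204*360147 = 55896254988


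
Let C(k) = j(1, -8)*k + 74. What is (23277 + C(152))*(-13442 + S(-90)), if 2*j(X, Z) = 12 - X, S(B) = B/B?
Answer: -325097467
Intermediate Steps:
S(B) = 1
j(X, Z) = 6 - X/2 (j(X, Z) = (12 - X)/2 = 6 - X/2)
C(k) = 74 + 11*k/2 (C(k) = (6 - 1/2*1)*k + 74 = (6 - 1/2)*k + 74 = 11*k/2 + 74 = 74 + 11*k/2)
(23277 + C(152))*(-13442 + S(-90)) = (23277 + (74 + (11/2)*152))*(-13442 + 1) = (23277 + (74 + 836))*(-13441) = (23277 + 910)*(-13441) = 24187*(-13441) = -325097467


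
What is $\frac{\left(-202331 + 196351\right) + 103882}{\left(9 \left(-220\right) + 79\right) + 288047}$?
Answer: $\frac{259}{757} \approx 0.34214$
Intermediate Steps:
$\frac{\left(-202331 + 196351\right) + 103882}{\left(9 \left(-220\right) + 79\right) + 288047} = \frac{-5980 + 103882}{\left(-1980 + 79\right) + 288047} = \frac{97902}{-1901 + 288047} = \frac{97902}{286146} = 97902 \cdot \frac{1}{286146} = \frac{259}{757}$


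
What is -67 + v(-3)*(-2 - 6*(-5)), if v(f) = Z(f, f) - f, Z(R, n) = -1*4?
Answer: -95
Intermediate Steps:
Z(R, n) = -4
v(f) = -4 - f
-67 + v(-3)*(-2 - 6*(-5)) = -67 + (-4 - 1*(-3))*(-2 - 6*(-5)) = -67 + (-4 + 3)*(-2 + 30) = -67 - 1*28 = -67 - 28 = -95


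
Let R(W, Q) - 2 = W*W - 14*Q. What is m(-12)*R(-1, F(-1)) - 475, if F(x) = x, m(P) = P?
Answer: -679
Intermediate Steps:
R(W, Q) = 2 + W² - 14*Q (R(W, Q) = 2 + (W*W - 14*Q) = 2 + (W² - 14*Q) = 2 + W² - 14*Q)
m(-12)*R(-1, F(-1)) - 475 = -12*(2 + (-1)² - 14*(-1)) - 475 = -12*(2 + 1 + 14) - 475 = -12*17 - 475 = -204 - 475 = -679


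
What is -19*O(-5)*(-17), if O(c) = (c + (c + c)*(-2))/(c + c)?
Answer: -969/2 ≈ -484.50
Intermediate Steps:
O(c) = -3/2 (O(c) = (c + (2*c)*(-2))/((2*c)) = (c - 4*c)*(1/(2*c)) = (-3*c)*(1/(2*c)) = -3/2)
-19*O(-5)*(-17) = -19*(-3/2)*(-17) = (57/2)*(-17) = -969/2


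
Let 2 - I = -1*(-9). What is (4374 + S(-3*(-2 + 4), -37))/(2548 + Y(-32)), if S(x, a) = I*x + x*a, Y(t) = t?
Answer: 2319/1258 ≈ 1.8434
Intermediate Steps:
I = -7 (I = 2 - (-1)*(-9) = 2 - 1*9 = 2 - 9 = -7)
S(x, a) = -7*x + a*x (S(x, a) = -7*x + x*a = -7*x + a*x)
(4374 + S(-3*(-2 + 4), -37))/(2548 + Y(-32)) = (4374 + (-3*(-2 + 4))*(-7 - 37))/(2548 - 32) = (4374 - 3*2*(-44))/2516 = (4374 - 6*(-44))*(1/2516) = (4374 + 264)*(1/2516) = 4638*(1/2516) = 2319/1258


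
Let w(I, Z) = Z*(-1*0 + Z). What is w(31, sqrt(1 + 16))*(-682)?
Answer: -11594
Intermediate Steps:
w(I, Z) = Z**2 (w(I, Z) = Z*(0 + Z) = Z*Z = Z**2)
w(31, sqrt(1 + 16))*(-682) = (sqrt(1 + 16))**2*(-682) = (sqrt(17))**2*(-682) = 17*(-682) = -11594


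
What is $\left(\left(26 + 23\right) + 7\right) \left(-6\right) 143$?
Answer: $-48048$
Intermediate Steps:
$\left(\left(26 + 23\right) + 7\right) \left(-6\right) 143 = \left(49 + 7\right) \left(-6\right) 143 = 56 \left(-6\right) 143 = \left(-336\right) 143 = -48048$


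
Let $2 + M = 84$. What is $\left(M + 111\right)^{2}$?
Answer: $37249$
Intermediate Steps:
$M = 82$ ($M = -2 + 84 = 82$)
$\left(M + 111\right)^{2} = \left(82 + 111\right)^{2} = 193^{2} = 37249$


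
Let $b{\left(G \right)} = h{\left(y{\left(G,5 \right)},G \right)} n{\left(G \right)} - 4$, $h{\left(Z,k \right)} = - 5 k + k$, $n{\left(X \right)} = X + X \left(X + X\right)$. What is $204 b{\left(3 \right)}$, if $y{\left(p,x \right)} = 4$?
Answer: $-52224$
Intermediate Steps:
$n{\left(X \right)} = X + 2 X^{2}$ ($n{\left(X \right)} = X + X 2 X = X + 2 X^{2}$)
$h{\left(Z,k \right)} = - 4 k$
$b{\left(G \right)} = -4 - 4 G^{2} \left(1 + 2 G\right)$ ($b{\left(G \right)} = - 4 G G \left(1 + 2 G\right) - 4 = - 4 G^{2} \left(1 + 2 G\right) - 4 = -4 - 4 G^{2} \left(1 + 2 G\right)$)
$204 b{\left(3 \right)} = 204 \left(-4 + 4 \cdot 3^{2} \left(-1 - 6\right)\right) = 204 \left(-4 + 4 \cdot 9 \left(-1 - 6\right)\right) = 204 \left(-4 + 4 \cdot 9 \left(-7\right)\right) = 204 \left(-4 - 252\right) = 204 \left(-256\right) = -52224$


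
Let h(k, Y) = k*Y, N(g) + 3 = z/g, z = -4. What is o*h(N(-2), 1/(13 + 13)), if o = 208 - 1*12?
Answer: -98/13 ≈ -7.5385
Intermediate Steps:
o = 196 (o = 208 - 12 = 196)
N(g) = -3 - 4/g
h(k, Y) = Y*k
o*h(N(-2), 1/(13 + 13)) = 196*((-3 - 4/(-2))/(13 + 13)) = 196*((-3 - 4*(-½))/26) = 196*((-3 + 2)/26) = 196*((1/26)*(-1)) = 196*(-1/26) = -98/13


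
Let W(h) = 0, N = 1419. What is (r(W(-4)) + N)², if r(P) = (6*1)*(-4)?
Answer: 1946025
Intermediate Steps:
r(P) = -24 (r(P) = 6*(-4) = -24)
(r(W(-4)) + N)² = (-24 + 1419)² = 1395² = 1946025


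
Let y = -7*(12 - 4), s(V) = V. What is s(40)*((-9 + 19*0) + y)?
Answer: -2600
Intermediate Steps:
y = -56 (y = -7*8 = -56)
s(40)*((-9 + 19*0) + y) = 40*((-9 + 19*0) - 56) = 40*((-9 + 0) - 56) = 40*(-9 - 56) = 40*(-65) = -2600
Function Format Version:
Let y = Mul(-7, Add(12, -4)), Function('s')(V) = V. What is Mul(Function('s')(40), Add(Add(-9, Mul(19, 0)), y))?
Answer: -2600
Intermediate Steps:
y = -56 (y = Mul(-7, 8) = -56)
Mul(Function('s')(40), Add(Add(-9, Mul(19, 0)), y)) = Mul(40, Add(Add(-9, Mul(19, 0)), -56)) = Mul(40, Add(Add(-9, 0), -56)) = Mul(40, Add(-9, -56)) = Mul(40, -65) = -2600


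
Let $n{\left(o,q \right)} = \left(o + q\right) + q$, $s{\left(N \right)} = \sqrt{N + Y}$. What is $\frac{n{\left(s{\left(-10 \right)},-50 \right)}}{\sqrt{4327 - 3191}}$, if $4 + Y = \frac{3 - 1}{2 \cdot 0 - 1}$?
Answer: $\frac{\sqrt{71} \left(-25 + i\right)}{71} \approx -2.967 + 0.11868 i$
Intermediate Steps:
$Y = -6$ ($Y = -4 + \frac{3 - 1}{2 \cdot 0 - 1} = -4 + \frac{2}{0 - 1} = -4 + \frac{2}{-1} = -4 + 2 \left(-1\right) = -4 - 2 = -6$)
$s{\left(N \right)} = \sqrt{-6 + N}$ ($s{\left(N \right)} = \sqrt{N - 6} = \sqrt{-6 + N}$)
$n{\left(o,q \right)} = o + 2 q$
$\frac{n{\left(s{\left(-10 \right)},-50 \right)}}{\sqrt{4327 - 3191}} = \frac{\sqrt{-6 - 10} + 2 \left(-50\right)}{\sqrt{4327 - 3191}} = \frac{\sqrt{-16} - 100}{\sqrt{1136}} = \frac{4 i - 100}{4 \sqrt{71}} = \left(-100 + 4 i\right) \frac{\sqrt{71}}{284} = \frac{\sqrt{71} \left(-100 + 4 i\right)}{284}$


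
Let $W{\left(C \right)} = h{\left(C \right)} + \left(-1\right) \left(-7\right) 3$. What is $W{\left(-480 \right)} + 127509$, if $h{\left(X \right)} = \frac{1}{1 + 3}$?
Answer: $\frac{510121}{4} \approx 1.2753 \cdot 10^{5}$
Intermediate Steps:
$h{\left(X \right)} = \frac{1}{4}$
$W{\left(C \right)} = \frac{85}{4}$ ($W{\left(C \right)} = \frac{1}{4} + \left(-1\right) \left(-7\right) 3 = \frac{1}{4} + 7 \cdot 3 = \frac{1}{4} + 21 = \frac{85}{4}$)
$W{\left(-480 \right)} + 127509 = \frac{85}{4} + 127509 = \frac{510121}{4}$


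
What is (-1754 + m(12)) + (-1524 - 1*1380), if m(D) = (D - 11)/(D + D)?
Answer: -111791/24 ≈ -4658.0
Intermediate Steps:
m(D) = (-11 + D)/(2*D) (m(D) = (-11 + D)/((2*D)) = (-11 + D)*(1/(2*D)) = (-11 + D)/(2*D))
(-1754 + m(12)) + (-1524 - 1*1380) = (-1754 + (1/2)*(-11 + 12)/12) + (-1524 - 1*1380) = (-1754 + (1/2)*(1/12)*1) + (-1524 - 1380) = (-1754 + 1/24) - 2904 = -42095/24 - 2904 = -111791/24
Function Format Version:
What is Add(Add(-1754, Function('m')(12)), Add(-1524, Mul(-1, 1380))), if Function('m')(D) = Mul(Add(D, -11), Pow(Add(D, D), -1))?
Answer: Rational(-111791, 24) ≈ -4658.0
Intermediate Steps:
Function('m')(D) = Mul(Rational(1, 2), Pow(D, -1), Add(-11, D)) (Function('m')(D) = Mul(Add(-11, D), Pow(Mul(2, D), -1)) = Mul(Add(-11, D), Mul(Rational(1, 2), Pow(D, -1))) = Mul(Rational(1, 2), Pow(D, -1), Add(-11, D)))
Add(Add(-1754, Function('m')(12)), Add(-1524, Mul(-1, 1380))) = Add(Add(-1754, Mul(Rational(1, 2), Pow(12, -1), Add(-11, 12))), Add(-1524, Mul(-1, 1380))) = Add(Add(-1754, Mul(Rational(1, 2), Rational(1, 12), 1)), Add(-1524, -1380)) = Add(Add(-1754, Rational(1, 24)), -2904) = Add(Rational(-42095, 24), -2904) = Rational(-111791, 24)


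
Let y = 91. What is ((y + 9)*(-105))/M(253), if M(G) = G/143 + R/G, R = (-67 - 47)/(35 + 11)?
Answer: -198573375/33274 ≈ -5967.8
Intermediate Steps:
R = -57/23 (R = -114/46 = -114*1/46 = -57/23 ≈ -2.4783)
M(G) = -57/(23*G) + G/143 (M(G) = G/143 - 57/(23*G) = -57/(23*G) + G/143)
((y + 9)*(-105))/M(253) = ((91 + 9)*(-105))/(-57/23/253 + (1/143)*253) = (100*(-105))/(-57/23*1/253 + 23/13) = -10500/(-57/5819 + 23/13) = -10500/133096/75647 = -10500*75647/133096 = -198573375/33274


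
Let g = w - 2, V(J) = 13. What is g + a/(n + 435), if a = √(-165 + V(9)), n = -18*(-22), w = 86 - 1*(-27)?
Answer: 111 + 2*I*√38/831 ≈ 111.0 + 0.014836*I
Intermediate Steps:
w = 113 (w = 86 + 27 = 113)
n = 396
a = 2*I*√38 (a = √(-165 + 13) = √(-152) = 2*I*√38 ≈ 12.329*I)
g = 111 (g = 113 - 2 = 111)
g + a/(n + 435) = 111 + (2*I*√38)/(396 + 435) = 111 + (2*I*√38)/831 = 111 + 2*I*√38/831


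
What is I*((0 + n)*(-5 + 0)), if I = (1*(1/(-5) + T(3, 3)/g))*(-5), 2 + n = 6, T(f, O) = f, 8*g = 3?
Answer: 780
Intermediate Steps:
g = 3/8 (g = (⅛)*3 = 3/8 ≈ 0.37500)
n = 4 (n = -2 + 6 = 4)
I = -39 (I = (1*(1/(-5) + 3/(3/8)))*(-5) = (1*(1*(-⅕) + 3*(8/3)))*(-5) = (1*(-⅕ + 8))*(-5) = (1*(39/5))*(-5) = (39/5)*(-5) = -39)
I*((0 + n)*(-5 + 0)) = -39*(0 + 4)*(-5 + 0) = -156*(-5) = -39*(-20) = 780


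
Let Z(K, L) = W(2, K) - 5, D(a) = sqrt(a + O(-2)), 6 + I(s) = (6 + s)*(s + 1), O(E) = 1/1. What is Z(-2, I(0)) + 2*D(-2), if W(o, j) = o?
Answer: -3 + 2*I ≈ -3.0 + 2.0*I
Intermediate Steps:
O(E) = 1 (O(E) = 1*1 = 1)
I(s) = -6 + (1 + s)*(6 + s) (I(s) = -6 + (6 + s)*(s + 1) = -6 + (6 + s)*(1 + s) = -6 + (1 + s)*(6 + s))
D(a) = sqrt(1 + a) (D(a) = sqrt(a + 1) = sqrt(1 + a))
Z(K, L) = -3 (Z(K, L) = 2 - 5 = -3)
Z(-2, I(0)) + 2*D(-2) = -3 + 2*sqrt(1 - 2) = -3 + 2*sqrt(-1) = -3 + 2*I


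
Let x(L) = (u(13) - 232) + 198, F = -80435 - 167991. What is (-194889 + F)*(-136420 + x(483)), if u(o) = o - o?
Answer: 60492105010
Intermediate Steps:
F = -248426
u(o) = 0
x(L) = -34 (x(L) = (0 - 232) + 198 = -232 + 198 = -34)
(-194889 + F)*(-136420 + x(483)) = (-194889 - 248426)*(-136420 - 34) = -443315*(-136454) = 60492105010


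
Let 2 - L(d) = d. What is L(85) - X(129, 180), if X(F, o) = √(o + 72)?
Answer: -83 - 6*√7 ≈ -98.875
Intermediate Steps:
L(d) = 2 - d
X(F, o) = √(72 + o)
L(85) - X(129, 180) = (2 - 1*85) - √(72 + 180) = (2 - 85) - √252 = -83 - 6*√7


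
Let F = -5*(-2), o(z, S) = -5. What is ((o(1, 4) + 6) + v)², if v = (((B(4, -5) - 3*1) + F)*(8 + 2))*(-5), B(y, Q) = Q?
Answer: 9801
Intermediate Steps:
F = 10
v = -100 (v = (((-5 - 3*1) + 10)*(8 + 2))*(-5) = (((-5 - 3) + 10)*10)*(-5) = ((-8 + 10)*10)*(-5) = (2*10)*(-5) = 20*(-5) = -100)
((o(1, 4) + 6) + v)² = ((-5 + 6) - 100)² = (1 - 100)² = (-99)² = 9801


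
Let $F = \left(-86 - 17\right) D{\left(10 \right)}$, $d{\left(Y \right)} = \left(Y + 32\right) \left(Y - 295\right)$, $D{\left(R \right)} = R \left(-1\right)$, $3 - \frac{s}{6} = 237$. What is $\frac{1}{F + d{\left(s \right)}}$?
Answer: $\frac{1}{2332058} \approx 4.2881 \cdot 10^{-7}$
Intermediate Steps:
$s = -1404$ ($s = 18 - 1422 = -1404$)
$D{\left(R \right)} = - R$
$d{\left(Y \right)} = \left(-295 + Y\right) \left(32 + Y\right)$ ($d{\left(Y \right)} = \left(32 + Y\right) \left(-295 + Y\right) = \left(-295 + Y\right) \left(32 + Y\right)$)
$F = 1030$ ($F = \left(-86 - 17\right) \left(\left(-1\right) 10\right) = \left(-103\right) \left(-10\right) = 1030$)
$\frac{1}{F + d{\left(s \right)}} = \frac{1}{1030 - \left(-359812 - 1971216\right)} = \frac{1}{1030 + \left(-9440 + 1971216 + 369252\right)} = \frac{1}{1030 + 2331028} = \frac{1}{2332058}$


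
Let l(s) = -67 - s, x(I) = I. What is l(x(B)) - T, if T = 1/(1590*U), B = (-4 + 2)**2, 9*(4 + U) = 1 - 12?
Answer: -1768607/24910 ≈ -71.000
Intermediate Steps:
U = -47/9 (U = -4 + (1 - 12)/9 = -4 + (1/9)*(-11) = -4 - 11/9 = -47/9 ≈ -5.2222)
B = 4 (B = (-2)**2 = 4)
T = -3/24910 (T = 1/(1590*(-47/9)) = 1/(-24910/3) = -3/24910 ≈ -0.00012043)
l(x(B)) - T = (-67 - 1*4) - 1*(-3/24910) = (-67 - 4) + 3/24910 = -71 + 3/24910 = -1768607/24910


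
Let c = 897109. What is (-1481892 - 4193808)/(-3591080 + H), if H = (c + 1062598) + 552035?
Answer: 2837850/539669 ≈ 5.2585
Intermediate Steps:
H = 2511742 (H = (897109 + 1062598) + 552035 = 1959707 + 552035 = 2511742)
(-1481892 - 4193808)/(-3591080 + H) = (-1481892 - 4193808)/(-3591080 + 2511742) = -5675700/(-1079338) = -5675700*(-1/1079338) = 2837850/539669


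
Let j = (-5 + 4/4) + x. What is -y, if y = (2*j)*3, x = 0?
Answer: 24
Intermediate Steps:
j = -4 (j = (-5 + 4/4) + 0 = (-5 + 4*(¼)) + 0 = (-5 + 1) + 0 = -4 + 0 = -4)
y = -24 (y = (2*(-4))*3 = -8*3 = -24)
-y = -1*(-24) = 24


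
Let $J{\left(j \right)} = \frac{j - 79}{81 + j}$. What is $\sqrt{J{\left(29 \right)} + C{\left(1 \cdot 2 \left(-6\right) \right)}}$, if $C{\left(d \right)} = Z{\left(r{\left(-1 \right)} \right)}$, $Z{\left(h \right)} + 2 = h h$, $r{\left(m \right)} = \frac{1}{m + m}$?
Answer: $\frac{i \sqrt{1067}}{22} \approx 1.4848 i$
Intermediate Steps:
$r{\left(m \right)} = \frac{1}{2 m}$
$Z{\left(h \right)} = -2 + h^{2}$ ($Z{\left(h \right)} = -2 + h h = -2 + h^{2}$)
$C{\left(d \right)} = - \frac{7}{4}$ ($C{\left(d \right)} = -2 + \left(\frac{1}{2 \left(-1\right)}\right)^{2} = -2 + \left(\frac{1}{2} \left(-1\right)\right)^{2} = -2 + \left(- \frac{1}{2}\right)^{2} = -2 + \frac{1}{4} = - \frac{7}{4}$)
$J{\left(j \right)} = \frac{-79 + j}{81 + j}$
$\sqrt{J{\left(29 \right)} + C{\left(1 \cdot 2 \left(-6\right) \right)}} = \sqrt{\frac{-79 + 29}{81 + 29} - \frac{7}{4}} = \sqrt{\frac{1}{110} \left(-50\right) - \frac{7}{4}} = \sqrt{- \frac{5}{11} - \frac{7}{4}} = \sqrt{- \frac{97}{44}} = \frac{i \sqrt{1067}}{22}$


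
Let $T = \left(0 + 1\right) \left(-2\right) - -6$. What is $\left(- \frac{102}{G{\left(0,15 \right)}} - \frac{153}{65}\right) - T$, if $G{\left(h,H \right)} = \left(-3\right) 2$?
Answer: $\frac{692}{65} \approx 10.646$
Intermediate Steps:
$G{\left(h,H \right)} = -6$
$T = 4$ ($T = 1 \left(-2\right) + 6 = -2 + 6 = 4$)
$\left(- \frac{102}{G{\left(0,15 \right)}} - \frac{153}{65}\right) - T = \left(- \frac{102}{-6} - \frac{153}{65}\right) - 4 = \left(\left(-102\right) \left(- \frac{1}{6}\right) - \frac{153}{65}\right) - 4 = \left(17 - \frac{153}{65}\right) - 4 = \frac{952}{65} - 4 = \frac{692}{65}$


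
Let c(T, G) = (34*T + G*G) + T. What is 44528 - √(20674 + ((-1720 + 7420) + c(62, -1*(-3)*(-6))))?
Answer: 44528 - 2*√7217 ≈ 44358.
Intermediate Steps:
c(T, G) = G² + 35*T (c(T, G) = (34*T + G²) + T = (G² + 34*T) + T = G² + 35*T)
44528 - √(20674 + ((-1720 + 7420) + c(62, -1*(-3)*(-6)))) = 44528 - √(20674 + ((-1720 + 7420) + ((-1*(-3)*(-6))² + 35*62))) = 44528 - √(20674 + (5700 + ((3*(-6))² + 2170))) = 44528 - √(20674 + (5700 + ((-18)² + 2170))) = 44528 - √(20674 + (5700 + (324 + 2170))) = 44528 - √(20674 + (5700 + 2494)) = 44528 - √(20674 + 8194) = 44528 - √28868 = 44528 - 2*√7217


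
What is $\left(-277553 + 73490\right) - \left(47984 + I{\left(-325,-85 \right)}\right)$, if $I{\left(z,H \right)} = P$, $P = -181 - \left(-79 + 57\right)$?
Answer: $-251888$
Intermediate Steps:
$P = -159$ ($P = -181 - -22 = -181 + 22 = -159$)
$I{\left(z,H \right)} = -159$
$\left(-277553 + 73490\right) - \left(47984 + I{\left(-325,-85 \right)}\right) = \left(-277553 + 73490\right) - 47825 = -204063 + \left(-47984 + 159\right) = -204063 - 47825 = -251888$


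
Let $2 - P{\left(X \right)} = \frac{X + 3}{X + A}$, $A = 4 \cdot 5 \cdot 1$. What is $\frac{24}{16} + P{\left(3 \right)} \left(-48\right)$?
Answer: $- \frac{3771}{46} \approx -81.978$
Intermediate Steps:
$A = 20$ ($A = 4 \cdot 5 = 20$)
$P{\left(X \right)} = 2 - \frac{3 + X}{20 + X}$ ($P{\left(X \right)} = 2 - \frac{X + 3}{X + 20} = 2 - \frac{3 + X}{20 + X}$)
$\frac{24}{16} + P{\left(3 \right)} \left(-48\right) = \frac{24}{16} + \frac{37 + 3}{20 + 3} \left(-48\right) = 24 \cdot \frac{1}{16} + \frac{1}{23} \cdot 40 \left(-48\right) = \frac{3}{2} + \frac{1}{23} \cdot 40 \left(-48\right) = \frac{3}{2} + \frac{40}{23} \left(-48\right) = \frac{3}{2} - \frac{1920}{23} = - \frac{3771}{46}$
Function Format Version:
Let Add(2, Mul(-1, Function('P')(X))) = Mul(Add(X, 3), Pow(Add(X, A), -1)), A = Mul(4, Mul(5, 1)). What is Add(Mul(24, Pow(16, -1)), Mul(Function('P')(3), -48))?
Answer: Rational(-3771, 46) ≈ -81.978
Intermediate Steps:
A = 20 (A = Mul(4, 5) = 20)
Function('P')(X) = Add(2, Mul(-1, Pow(Add(20, X), -1), Add(3, X))) (Function('P')(X) = Add(2, Mul(-1, Mul(Add(X, 3), Pow(Add(X, 20), -1)))) = Add(2, Mul(-1, Mul(Add(3, X), Pow(Add(20, X), -1)))) = Add(2, Mul(-1, Mul(Pow(Add(20, X), -1), Add(3, X)))) = Add(2, Mul(-1, Pow(Add(20, X), -1), Add(3, X))))
Add(Mul(24, Pow(16, -1)), Mul(Function('P')(3), -48)) = Add(Mul(24, Pow(16, -1)), Mul(Mul(Pow(Add(20, 3), -1), Add(37, 3)), -48)) = Add(Mul(24, Rational(1, 16)), Mul(Mul(Pow(23, -1), 40), -48)) = Add(Rational(3, 2), Mul(Mul(Rational(1, 23), 40), -48)) = Add(Rational(3, 2), Mul(Rational(40, 23), -48)) = Add(Rational(3, 2), Rational(-1920, 23)) = Rational(-3771, 46)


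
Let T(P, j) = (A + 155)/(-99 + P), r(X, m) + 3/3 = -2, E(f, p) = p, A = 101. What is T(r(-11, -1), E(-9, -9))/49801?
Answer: -128/2539851 ≈ -5.0397e-5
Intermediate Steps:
r(X, m) = -3 (r(X, m) = -1 - 2 = -3)
T(P, j) = 256/(-99 + P) (T(P, j) = (101 + 155)/(-99 + P) = 256/(-99 + P))
T(r(-11, -1), E(-9, -9))/49801 = (256/(-99 - 3))/49801 = (256/(-102))*(1/49801) = (256*(-1/102))*(1/49801) = -128/51*1/49801 = -128/2539851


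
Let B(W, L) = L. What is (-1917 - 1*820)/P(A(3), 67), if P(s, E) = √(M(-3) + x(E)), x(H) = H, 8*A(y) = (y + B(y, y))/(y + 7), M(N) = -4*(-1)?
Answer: -2737*√71/71 ≈ -324.82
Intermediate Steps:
M(N) = 4
A(y) = y/(4*(7 + y)) (A(y) = ((y + y)/(y + 7))/8 = ((2*y)/(7 + y))/8 = (2*y/(7 + y))/8 = y/(4*(7 + y)))
P(s, E) = √(4 + E)
(-1917 - 1*820)/P(A(3), 67) = (-1917 - 1*820)/(√(4 + 67)) = (-1917 - 820)/(√71) = -2737*√71/71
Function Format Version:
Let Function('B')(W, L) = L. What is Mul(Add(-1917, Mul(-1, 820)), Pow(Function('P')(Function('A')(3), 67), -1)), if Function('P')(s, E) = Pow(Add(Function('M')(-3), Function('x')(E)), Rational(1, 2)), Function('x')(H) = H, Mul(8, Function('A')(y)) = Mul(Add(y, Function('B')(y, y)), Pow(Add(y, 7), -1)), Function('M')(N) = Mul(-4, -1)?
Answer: Mul(Rational(-2737, 71), Pow(71, Rational(1, 2))) ≈ -324.82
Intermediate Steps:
Function('M')(N) = 4
Function('A')(y) = Mul(Rational(1, 4), y, Pow(Add(7, y), -1)) (Function('A')(y) = Mul(Rational(1, 8), Mul(Add(y, y), Pow(Add(y, 7), -1))) = Mul(Rational(1, 8), Mul(Mul(2, y), Pow(Add(7, y), -1))) = Mul(Rational(1, 8), Mul(2, y, Pow(Add(7, y), -1))) = Mul(Rational(1, 4), y, Pow(Add(7, y), -1)))
Function('P')(s, E) = Pow(Add(4, E), Rational(1, 2))
Mul(Add(-1917, Mul(-1, 820)), Pow(Function('P')(Function('A')(3), 67), -1)) = Mul(Add(-1917, Mul(-1, 820)), Pow(Pow(Add(4, 67), Rational(1, 2)), -1)) = Mul(Add(-1917, -820), Pow(Pow(71, Rational(1, 2)), -1)) = Mul(-2737, Mul(Rational(1, 71), Pow(71, Rational(1, 2)))) = Mul(Rational(-2737, 71), Pow(71, Rational(1, 2)))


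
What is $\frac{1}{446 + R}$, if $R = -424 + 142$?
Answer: $\frac{1}{164} \approx 0.0060976$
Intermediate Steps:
$R = -282$
$\frac{1}{446 + R} = \frac{1}{446 - 282} = \frac{1}{164}$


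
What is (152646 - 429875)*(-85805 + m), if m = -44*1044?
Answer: 36522425689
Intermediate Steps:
m = -45936
(152646 - 429875)*(-85805 + m) = (152646 - 429875)*(-85805 - 45936) = -277229*(-131741) = 36522425689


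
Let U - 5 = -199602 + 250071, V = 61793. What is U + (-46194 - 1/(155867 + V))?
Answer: 931584799/217660 ≈ 4280.0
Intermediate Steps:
U = 50474 (U = 5 + (-199602 + 250071) = 5 + 50469 = 50474)
U + (-46194 - 1/(155867 + V)) = 50474 + (-46194 - 1/(155867 + 61793)) = 50474 + (-46194 - 1/217660) = 50474 - 10054586041/217660 = 931584799/217660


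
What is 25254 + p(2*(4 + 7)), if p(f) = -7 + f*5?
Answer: 25357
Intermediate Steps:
p(f) = -7 + 5*f
25254 + p(2*(4 + 7)) = 25254 + (-7 + 5*(2*(4 + 7))) = 25254 + (-7 + 5*(2*11)) = 25254 + (-7 + 5*22) = 25254 + (-7 + 110) = 25254 + 103 = 25357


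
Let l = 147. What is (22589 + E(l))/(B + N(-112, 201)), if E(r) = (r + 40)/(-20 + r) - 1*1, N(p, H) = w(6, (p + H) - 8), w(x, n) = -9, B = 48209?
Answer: 2868863/6121400 ≈ 0.46866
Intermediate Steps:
N(p, H) = -9
E(r) = -1 + (40 + r)/(-20 + r) (E(r) = (40 + r)/(-20 + r) - 1 = -1 + (40 + r)/(-20 + r))
(22589 + E(l))/(B + N(-112, 201)) = (22589 + 60/(-20 + 147))/(48209 - 9) = (22589 + 60/127)/48200 = (22589 + 60*(1/127))*(1/48200) = (22589 + 60/127)*(1/48200) = (2868863/127)*(1/48200) = 2868863/6121400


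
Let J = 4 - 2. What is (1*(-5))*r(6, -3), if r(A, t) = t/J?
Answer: 15/2 ≈ 7.5000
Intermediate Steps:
J = 2
r(A, t) = t/2
(1*(-5))*r(6, -3) = (1*(-5))*((1/2)*(-3)) = -5*(-3/2) = 15/2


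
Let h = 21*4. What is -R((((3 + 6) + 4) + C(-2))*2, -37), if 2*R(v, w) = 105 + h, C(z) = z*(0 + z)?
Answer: -189/2 ≈ -94.500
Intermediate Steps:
C(z) = z² (C(z) = z*z = z²)
h = 84
R(v, w) = 189/2 (R(v, w) = (105 + 84)/2 = (½)*189 = 189/2)
-R((((3 + 6) + 4) + C(-2))*2, -37) = -1*189/2 = -189/2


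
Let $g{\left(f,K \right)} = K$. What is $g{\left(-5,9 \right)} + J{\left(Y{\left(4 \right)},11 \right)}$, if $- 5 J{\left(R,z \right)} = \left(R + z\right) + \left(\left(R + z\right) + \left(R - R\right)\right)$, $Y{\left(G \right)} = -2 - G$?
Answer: $7$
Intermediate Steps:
$J{\left(R,z \right)} = - \frac{2 R}{5} - \frac{2 z}{5}$ ($J{\left(R,z \right)} = - \frac{\left(R + z\right) + \left(\left(R + z\right) + \left(R - R\right)\right)}{5} = - \frac{\left(R + z\right) + \left(\left(R + z\right) + 0\right)}{5} = - \frac{\left(R + z\right) + \left(R + z\right)}{5} = - \frac{2 R + 2 z}{5} = - \frac{2 R}{5} - \frac{2 z}{5}$)
$g{\left(-5,9 \right)} + J{\left(Y{\left(4 \right)},11 \right)} = 9 - \left(\frac{22}{5} + \frac{2 \left(-2 - 4\right)}{5}\right) = 9 - 2 = 7$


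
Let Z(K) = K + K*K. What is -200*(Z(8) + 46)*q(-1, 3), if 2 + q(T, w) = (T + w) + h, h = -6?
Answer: 141600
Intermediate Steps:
q(T, w) = -8 + T + w (q(T, w) = -2 + ((T + w) - 6) = -2 + (-6 + T + w) = -8 + T + w)
Z(K) = K + K**2
-200*(Z(8) + 46)*q(-1, 3) = -200*(8*(1 + 8) + 46)*(-8 - 1 + 3) = -200*(8*9 + 46)*(-6) = -200*(72 + 46)*(-6) = -23600*(-6) = -200*(-708) = 141600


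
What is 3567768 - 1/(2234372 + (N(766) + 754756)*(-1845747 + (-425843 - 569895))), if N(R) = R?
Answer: 7659292176497838865/2146802195798 ≈ 3.5678e+6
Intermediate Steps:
3567768 - 1/(2234372 + (N(766) + 754756)*(-1845747 + (-425843 - 569895))) = 3567768 - 1/(2234372 + (766 + 754756)*(-1845747 + (-425843 - 569895))) = 3567768 - 1/(2234372 + 755522*(-1845747 - 995738)) = 3567768 - 1/(2234372 + 755522*(-2841485)) = 3567768 - 1/(2234372 - 2146804430170) = 3567768 - 1/(-2146802195798) = 3567768 - 1*(-1/2146802195798) = 3567768 + 1/2146802195798 = 7659292176497838865/2146802195798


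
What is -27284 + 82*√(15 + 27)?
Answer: -27284 + 82*√42 ≈ -26753.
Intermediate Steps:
-27284 + 82*√(15 + 27) = -27284 + 82*√42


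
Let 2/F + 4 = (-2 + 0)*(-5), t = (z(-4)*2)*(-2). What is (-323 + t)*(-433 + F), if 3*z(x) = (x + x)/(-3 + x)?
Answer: 8845870/63 ≈ 1.4041e+5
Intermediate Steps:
z(x) = 2*x/(3*(-3 + x)) (z(x) = ((x + x)/(-3 + x))/3 = ((2*x)/(-3 + x))/3 = (2*x/(-3 + x))/3 = 2*x/(3*(-3 + x)))
t = -32/21 (t = (((2/3)*(-4)/(-3 - 4))*2)*(-2) = (((2/3)*(-4)/(-7))*2)*(-2) = (((2/3)*(-4)*(-1/7))*2)*(-2) = ((8/21)*2)*(-2) = (16/21)*(-2) = -32/21 ≈ -1.5238)
F = 1/3 (F = 2/(-4 + (-2 + 0)*(-5)) = 2/(-4 - 2*(-5)) = 2/(-4 + 10) = 2/6 = 2*(1/6) = 1/3 ≈ 0.33333)
(-323 + t)*(-433 + F) = (-323 - 32/21)*(-433 + 1/3) = -6815/21*(-1298/3) = 8845870/63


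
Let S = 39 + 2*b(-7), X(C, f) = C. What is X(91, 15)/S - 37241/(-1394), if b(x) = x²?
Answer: 5228871/190978 ≈ 27.379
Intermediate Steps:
S = 137 (S = 39 + 2*(-7)² = 39 + 2*49 = 39 + 98 = 137)
X(91, 15)/S - 37241/(-1394) = 91/137 - 37241/(-1394) = 91*(1/137) - 37241*(-1/1394) = 91/137 + 37241/1394 = 5228871/190978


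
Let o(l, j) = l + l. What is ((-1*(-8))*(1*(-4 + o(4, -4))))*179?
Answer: 5728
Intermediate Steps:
o(l, j) = 2*l
((-1*(-8))*(1*(-4 + o(4, -4))))*179 = ((-1*(-8))*(1*(-4 + 2*4)))*179 = (8*(1*(-4 + 8)))*179 = (8*(1*4))*179 = (8*4)*179 = 32*179 = 5728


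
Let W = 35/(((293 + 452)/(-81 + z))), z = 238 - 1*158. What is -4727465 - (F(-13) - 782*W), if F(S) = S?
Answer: -704395822/149 ≈ -4.7275e+6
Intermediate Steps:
z = 80 (z = 238 - 158 = 80)
W = -7/149 (W = 35/(((293 + 452)/(-81 + 80))) = 35/((745/(-1))) = 35/((745*(-1))) = 35/(-745) = 35*(-1/745) = -7/149 ≈ -0.046980)
-4727465 - (F(-13) - 782*W) = -4727465 - (-13 - 782*(-7/149)) = -4727465 - (-13 + 5474/149) = -4727465 - 1*3537/149 = -4727465 - 3537/149 = -704395822/149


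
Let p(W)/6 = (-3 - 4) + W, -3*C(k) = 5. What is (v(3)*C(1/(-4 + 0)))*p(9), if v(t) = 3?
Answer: -60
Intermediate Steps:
C(k) = -5/3 (C(k) = -⅓*5 = -5/3)
p(W) = -42 + 6*W (p(W) = 6*((-3 - 4) + W) = 6*(-7 + W) = -42 + 6*W)
(v(3)*C(1/(-4 + 0)))*p(9) = (3*(-5/3))*(-42 + 6*9) = -5*(-42 + 54) = -5*12 = -60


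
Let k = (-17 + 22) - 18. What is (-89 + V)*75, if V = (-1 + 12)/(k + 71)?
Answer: -386325/58 ≈ -6660.8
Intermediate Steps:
k = -13 (k = 5 - 18 = -13)
V = 11/58 (V = (-1 + 12)/(-13 + 71) = 11/58 ≈ 0.18966)
(-89 + V)*75 = (-89 + 11/58)*75 = -5151/58*75 = -386325/58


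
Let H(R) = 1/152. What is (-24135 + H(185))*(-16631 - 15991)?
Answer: 59837213409/76 ≈ 7.8733e+8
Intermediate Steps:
H(R) = 1/152
(-24135 + H(185))*(-16631 - 15991) = (-24135 + 1/152)*(-16631 - 15991) = -3668519/152*(-32622) = 59837213409/76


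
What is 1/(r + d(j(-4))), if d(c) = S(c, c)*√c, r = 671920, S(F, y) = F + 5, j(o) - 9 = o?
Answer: 33596/22573824295 - √5/45147648590 ≈ 1.4882e-6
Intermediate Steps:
j(o) = 9 + o
S(F, y) = 5 + F
d(c) = √c*(5 + c) (d(c) = (5 + c)*√c = √c*(5 + c))
1/(r + d(j(-4))) = 1/(671920 + √(9 - 4)*(5 + (9 - 4))) = 1/(671920 + √5*(5 + 5)) = 1/(671920 + √5*10) = 1/(671920 + 10*√5)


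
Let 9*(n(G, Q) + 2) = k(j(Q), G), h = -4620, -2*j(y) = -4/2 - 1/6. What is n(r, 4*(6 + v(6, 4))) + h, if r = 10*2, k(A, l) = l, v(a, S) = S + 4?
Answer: -41578/9 ≈ -4619.8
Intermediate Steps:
v(a, S) = 4 + S
j(y) = 13/12 (j(y) = -(-4/2 - 1/6)/2 = -(-4*1/2 - 1*1/6)/2 = -(-2 - 1/6)/2 = -1/2*(-13/6) = 13/12)
r = 20
n(G, Q) = -2 + G/9
n(r, 4*(6 + v(6, 4))) + h = (-2 + (1/9)*20) - 4620 = (-2 + 20/9) - 4620 = 2/9 - 4620 = -41578/9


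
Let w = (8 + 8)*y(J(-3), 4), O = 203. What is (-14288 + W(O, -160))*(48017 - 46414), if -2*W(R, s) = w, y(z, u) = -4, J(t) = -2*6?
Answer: -22852368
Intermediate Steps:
J(t) = -12
w = -64 (w = (8 + 8)*(-4) = 16*(-4) = -64)
W(R, s) = 32 (W(R, s) = -½*(-64) = 32)
(-14288 + W(O, -160))*(48017 - 46414) = (-14288 + 32)*(48017 - 46414) = -14256*1603 = -22852368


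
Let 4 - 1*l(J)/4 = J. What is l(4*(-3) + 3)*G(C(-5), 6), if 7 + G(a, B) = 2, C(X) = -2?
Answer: -260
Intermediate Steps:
l(J) = 16 - 4*J
G(a, B) = -5 (G(a, B) = -7 + 2 = -5)
l(4*(-3) + 3)*G(C(-5), 6) = (16 - 4*(4*(-3) + 3))*(-5) = (16 - 4*(-12 + 3))*(-5) = (16 - 4*(-9))*(-5) = (16 + 36)*(-5) = 52*(-5) = -260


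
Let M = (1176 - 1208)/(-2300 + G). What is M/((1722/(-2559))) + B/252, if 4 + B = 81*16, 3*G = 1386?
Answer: 1729843/339111 ≈ 5.1011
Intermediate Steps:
G = 462 (G = (⅓)*1386 = 462)
B = 1292 (B = -4 + 81*16 = -4 + 1296 = 1292)
M = 16/919 (M = (1176 - 1208)/(-2300 + 462) = -32/(-1838) = -32*(-1/1838) = 16/919 ≈ 0.017410)
M/((1722/(-2559))) + B/252 = 16/(919*((1722/(-2559)))) + 1292/252 = 16/(919*((1722*(-1/2559)))) + 1292*(1/252) = 16/(919*(-574/853)) + 323/63 = (16/919)*(-853/574) + 323/63 = -6824/263753 + 323/63 = 1729843/339111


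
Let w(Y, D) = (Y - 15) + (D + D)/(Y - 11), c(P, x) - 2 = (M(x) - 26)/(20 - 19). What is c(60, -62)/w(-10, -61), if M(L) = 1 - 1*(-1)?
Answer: 462/403 ≈ 1.1464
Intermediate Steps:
M(L) = 2 (M(L) = 1 + 1 = 2)
c(P, x) = -22 (c(P, x) = 2 + (2 - 26)/(20 - 19) = 2 - 24/1 = 2 - 24*1 = 2 - 24 = -22)
w(Y, D) = -15 + Y + 2*D/(-11 + Y) (w(Y, D) = (-15 + Y) + (2*D)/(-11 + Y) = (-15 + Y) + 2*D/(-11 + Y) = -15 + Y + 2*D/(-11 + Y))
c(60, -62)/w(-10, -61) = -22*(-11 - 10)/(165 + (-10)**2 - 26*(-10) + 2*(-61)) = -22*(-21/(165 + 100 + 260 - 122)) = -22/((-1/21*403)) = -22/(-403/21) = -22*(-21/403) = 462/403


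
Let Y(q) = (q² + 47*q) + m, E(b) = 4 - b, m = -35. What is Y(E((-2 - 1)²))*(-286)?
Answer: 70070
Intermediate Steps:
Y(q) = -35 + q² + 47*q (Y(q) = (q² + 47*q) - 35 = -35 + q² + 47*q)
Y(E((-2 - 1)²))*(-286) = (-35 + (4 - (-2 - 1)²)² + 47*(4 - (-2 - 1)²))*(-286) = (-35 + (4 - 1*(-3)²)² + 47*(4 - 1*(-3)²))*(-286) = (-35 + (4 - 1*9)² + 47*(4 - 1*9))*(-286) = (-35 + (4 - 9)² + 47*(4 - 9))*(-286) = (-35 + (-5)² + 47*(-5))*(-286) = (-35 + 25 - 235)*(-286) = -245*(-286) = 70070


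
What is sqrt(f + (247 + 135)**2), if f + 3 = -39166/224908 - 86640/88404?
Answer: sqrt(100148746456512898602266)/828448618 ≈ 381.99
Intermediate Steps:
f = -3441531695/828448618 (f = -3 + (-39166/224908 - 86640/88404) = -3 + (-39166*1/224908 - 86640*1/88404) = -3 + (-19583/112454 - 7220/7367) = -3 - 956185841/828448618 = -3441531695/828448618 ≈ -4.1542)
sqrt(f + (247 + 135)**2) = sqrt(-3441531695/828448618 + (247 + 135)**2) = sqrt(-3441531695/828448618 + 382**2) = sqrt(-3441531695/828448618 + 145924) = sqrt(120887094601337/828448618) = sqrt(100148746456512898602266)/828448618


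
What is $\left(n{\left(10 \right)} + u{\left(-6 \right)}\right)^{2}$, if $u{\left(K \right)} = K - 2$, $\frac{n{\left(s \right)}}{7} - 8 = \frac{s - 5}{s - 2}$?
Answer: $\frac{175561}{64} \approx 2743.1$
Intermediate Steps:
$n{\left(s \right)} = 56 + \frac{7 \left(-5 + s\right)}{-2 + s}$ ($n{\left(s \right)} = 56 + 7 \frac{s - 5}{s - 2} = 56 + 7 \frac{-5 + s}{-2 + s} = 56 + \frac{7 \left(-5 + s\right)}{-2 + s}$)
$u{\left(K \right)} = -2 + K$
$\left(n{\left(10 \right)} + u{\left(-6 \right)}\right)^{2} = \left(\frac{21 \left(-7 + 3 \cdot 10\right)}{-2 + 10} - 8\right)^{2} = \left(\frac{21 \left(-7 + 30\right)}{8} - 8\right)^{2} = \left(21 \cdot \frac{1}{8} \cdot 23 - 8\right)^{2} = \left(\frac{483}{8} - 8\right)^{2} = \left(\frac{419}{8}\right)^{2} = \frac{175561}{64}$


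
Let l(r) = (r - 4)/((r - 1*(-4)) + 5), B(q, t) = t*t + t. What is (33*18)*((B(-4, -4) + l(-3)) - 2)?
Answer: 5247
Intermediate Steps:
B(q, t) = t + t² (B(q, t) = t² + t = t + t²)
l(r) = (-4 + r)/(9 + r) (l(r) = (-4 + r)/((r + 4) + 5) = (-4 + r)/((4 + r) + 5) = (-4 + r)/(9 + r))
(33*18)*((B(-4, -4) + l(-3)) - 2) = (33*18)*((-4*(1 - 4) + (-4 - 3)/(9 - 3)) - 2) = 594*((-4*(-3) - 7/6) - 2) = 594*((12 + (⅙)*(-7)) - 2) = 594*((12 - 7/6) - 2) = 594*(65/6 - 2) = 594*(53/6) = 5247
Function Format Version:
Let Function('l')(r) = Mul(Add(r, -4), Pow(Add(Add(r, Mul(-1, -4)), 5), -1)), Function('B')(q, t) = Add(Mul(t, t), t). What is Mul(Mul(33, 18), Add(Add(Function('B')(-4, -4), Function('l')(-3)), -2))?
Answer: 5247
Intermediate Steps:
Function('B')(q, t) = Add(t, Pow(t, 2)) (Function('B')(q, t) = Add(Pow(t, 2), t) = Add(t, Pow(t, 2)))
Function('l')(r) = Mul(Pow(Add(9, r), -1), Add(-4, r)) (Function('l')(r) = Mul(Add(-4, r), Pow(Add(Add(r, 4), 5), -1)) = Mul(Add(-4, r), Pow(Add(Add(4, r), 5), -1)) = Mul(Add(-4, r), Pow(Add(9, r), -1)) = Mul(Pow(Add(9, r), -1), Add(-4, r)))
Mul(Mul(33, 18), Add(Add(Function('B')(-4, -4), Function('l')(-3)), -2)) = Mul(Mul(33, 18), Add(Add(Mul(-4, Add(1, -4)), Mul(Pow(Add(9, -3), -1), Add(-4, -3))), -2)) = Mul(594, Add(Add(Mul(-4, -3), Mul(Pow(6, -1), -7)), -2)) = Mul(594, Add(Add(12, Mul(Rational(1, 6), -7)), -2)) = Mul(594, Add(Add(12, Rational(-7, 6)), -2)) = Mul(594, Add(Rational(65, 6), -2)) = Mul(594, Rational(53, 6)) = 5247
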